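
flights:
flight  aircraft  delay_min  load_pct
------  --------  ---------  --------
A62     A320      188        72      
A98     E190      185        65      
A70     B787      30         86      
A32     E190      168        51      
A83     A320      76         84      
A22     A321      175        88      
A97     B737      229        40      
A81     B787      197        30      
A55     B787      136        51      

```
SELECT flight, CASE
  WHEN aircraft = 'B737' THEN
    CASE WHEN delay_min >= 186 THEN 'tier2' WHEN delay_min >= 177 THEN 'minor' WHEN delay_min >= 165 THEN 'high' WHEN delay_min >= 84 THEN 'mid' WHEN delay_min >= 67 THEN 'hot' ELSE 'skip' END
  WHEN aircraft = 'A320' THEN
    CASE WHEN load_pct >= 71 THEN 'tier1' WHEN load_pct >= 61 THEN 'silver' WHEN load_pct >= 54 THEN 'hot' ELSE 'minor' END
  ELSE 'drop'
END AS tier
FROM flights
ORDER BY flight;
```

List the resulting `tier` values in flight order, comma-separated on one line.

flight=A22: aircraft='A321' → outer ELSE → drop
flight=A32: aircraft='E190' → outer ELSE → drop
flight=A55: aircraft='B787' → outer ELSE → drop
flight=A62: aircraft='A320' → inner[load_pct >= 71] → tier1
flight=A70: aircraft='B787' → outer ELSE → drop
flight=A81: aircraft='B787' → outer ELSE → drop
flight=A83: aircraft='A320' → inner[load_pct >= 71] → tier1
flight=A97: aircraft='B737' → inner[delay_min >= 186] → tier2
flight=A98: aircraft='E190' → outer ELSE → drop

drop, drop, drop, tier1, drop, drop, tier1, tier2, drop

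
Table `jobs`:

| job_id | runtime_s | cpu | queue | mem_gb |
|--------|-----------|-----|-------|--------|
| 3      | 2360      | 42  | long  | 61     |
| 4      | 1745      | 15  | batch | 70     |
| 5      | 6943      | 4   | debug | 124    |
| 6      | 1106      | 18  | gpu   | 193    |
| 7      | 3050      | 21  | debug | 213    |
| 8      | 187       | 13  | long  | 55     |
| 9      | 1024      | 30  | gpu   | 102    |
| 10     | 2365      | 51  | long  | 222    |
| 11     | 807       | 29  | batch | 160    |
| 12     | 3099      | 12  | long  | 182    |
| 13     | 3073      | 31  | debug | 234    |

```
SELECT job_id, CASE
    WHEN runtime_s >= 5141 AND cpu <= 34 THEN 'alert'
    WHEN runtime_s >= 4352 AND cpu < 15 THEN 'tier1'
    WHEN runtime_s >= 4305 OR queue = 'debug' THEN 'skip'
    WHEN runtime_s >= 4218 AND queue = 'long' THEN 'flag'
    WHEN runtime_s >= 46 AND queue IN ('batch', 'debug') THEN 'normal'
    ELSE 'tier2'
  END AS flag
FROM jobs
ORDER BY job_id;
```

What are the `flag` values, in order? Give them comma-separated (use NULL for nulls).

tier2, normal, alert, tier2, skip, tier2, tier2, tier2, normal, tier2, skip

job_id=3: ELSE → tier2
job_id=4: runtime_s >= 46 AND queue IN ('batch', 'debug') → normal
job_id=5: runtime_s >= 5141 AND cpu <= 34 → alert
job_id=6: ELSE → tier2
job_id=7: runtime_s >= 4305 OR queue = 'debug' → skip
job_id=8: ELSE → tier2
job_id=9: ELSE → tier2
job_id=10: ELSE → tier2
job_id=11: runtime_s >= 46 AND queue IN ('batch', 'debug') → normal
job_id=12: ELSE → tier2
job_id=13: runtime_s >= 4305 OR queue = 'debug' → skip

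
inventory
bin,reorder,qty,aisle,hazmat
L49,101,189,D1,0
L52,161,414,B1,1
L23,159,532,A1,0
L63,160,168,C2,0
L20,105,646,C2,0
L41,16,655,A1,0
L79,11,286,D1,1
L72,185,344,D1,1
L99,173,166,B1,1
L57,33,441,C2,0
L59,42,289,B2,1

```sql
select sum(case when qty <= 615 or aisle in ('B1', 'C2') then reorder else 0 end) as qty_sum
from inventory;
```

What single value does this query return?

1130

bin=L49: ✓ → 101
bin=L52: ✓ → 161
bin=L23: ✓ → 159
bin=L63: ✓ → 160
bin=L20: ✓ → 105
bin=L41: ✗
bin=L79: ✓ → 11
bin=L72: ✓ → 185
bin=L99: ✓ → 173
bin=L57: ✓ → 33
bin=L59: ✓ → 42
qty_sum = 101 + 161 + 159 + 160 + 105 + 11 + 185 + 173 + 33 + 42 = 1130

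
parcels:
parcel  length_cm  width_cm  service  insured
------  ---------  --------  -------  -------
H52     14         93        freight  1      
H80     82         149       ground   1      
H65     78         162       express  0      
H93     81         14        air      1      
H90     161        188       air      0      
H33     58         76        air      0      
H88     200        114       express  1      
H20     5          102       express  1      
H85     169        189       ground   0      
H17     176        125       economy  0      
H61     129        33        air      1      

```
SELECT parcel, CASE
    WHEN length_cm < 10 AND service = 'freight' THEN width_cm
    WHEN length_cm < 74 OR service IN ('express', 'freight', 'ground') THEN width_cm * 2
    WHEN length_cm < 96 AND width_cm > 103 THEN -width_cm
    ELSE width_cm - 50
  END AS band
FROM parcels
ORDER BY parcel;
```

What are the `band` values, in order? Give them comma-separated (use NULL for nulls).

75, 204, 152, 186, -17, 324, 298, 378, 228, 138, -36

parcel=H17: ELSE → 75
parcel=H20: length_cm < 74 OR service IN ('express', 'freight', 'ground') → 204
parcel=H33: length_cm < 74 OR service IN ('express', 'freight', 'ground') → 152
parcel=H52: length_cm < 74 OR service IN ('express', 'freight', 'ground') → 186
parcel=H61: ELSE → -17
parcel=H65: length_cm < 74 OR service IN ('express', 'freight', 'ground') → 324
parcel=H80: length_cm < 74 OR service IN ('express', 'freight', 'ground') → 298
parcel=H85: length_cm < 74 OR service IN ('express', 'freight', 'ground') → 378
parcel=H88: length_cm < 74 OR service IN ('express', 'freight', 'ground') → 228
parcel=H90: ELSE → 138
parcel=H93: ELSE → -36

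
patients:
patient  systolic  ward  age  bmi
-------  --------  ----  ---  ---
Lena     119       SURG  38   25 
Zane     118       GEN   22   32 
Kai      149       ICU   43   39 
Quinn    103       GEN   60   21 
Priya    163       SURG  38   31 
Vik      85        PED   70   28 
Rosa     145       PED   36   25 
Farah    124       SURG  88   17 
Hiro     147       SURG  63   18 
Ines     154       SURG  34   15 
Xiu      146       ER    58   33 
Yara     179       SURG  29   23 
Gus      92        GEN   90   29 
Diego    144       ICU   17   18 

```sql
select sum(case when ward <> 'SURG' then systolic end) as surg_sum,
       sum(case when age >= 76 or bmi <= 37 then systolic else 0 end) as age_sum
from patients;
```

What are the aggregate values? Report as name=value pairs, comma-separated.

surg_sum=982, age_sum=1719

[surg_sum: ward <> 'SURG']
patient=Lena: ✗
patient=Zane: ✓ → 118
patient=Kai: ✓ → 149
patient=Quinn: ✓ → 103
patient=Priya: ✗
patient=Vik: ✓ → 85
patient=Rosa: ✓ → 145
patient=Farah: ✗
patient=Hiro: ✗
patient=Ines: ✗
patient=Xiu: ✓ → 146
patient=Yara: ✗
patient=Gus: ✓ → 92
patient=Diego: ✓ → 144
surg_sum = 118 + 149 + 103 + 85 + 145 + 146 + 92 + 144 = 982
—
[age_sum: age >= 76 or bmi <= 37]
patient=Lena: ✓ → 119
patient=Zane: ✓ → 118
patient=Kai: ✗
patient=Quinn: ✓ → 103
patient=Priya: ✓ → 163
patient=Vik: ✓ → 85
patient=Rosa: ✓ → 145
patient=Farah: ✓ → 124
patient=Hiro: ✓ → 147
patient=Ines: ✓ → 154
patient=Xiu: ✓ → 146
patient=Yara: ✓ → 179
patient=Gus: ✓ → 92
patient=Diego: ✓ → 144
age_sum = 119 + 118 + 103 + 163 + 85 + 145 + 124 + 147 + 154 + 146 + 179 + 92 + 144 = 1719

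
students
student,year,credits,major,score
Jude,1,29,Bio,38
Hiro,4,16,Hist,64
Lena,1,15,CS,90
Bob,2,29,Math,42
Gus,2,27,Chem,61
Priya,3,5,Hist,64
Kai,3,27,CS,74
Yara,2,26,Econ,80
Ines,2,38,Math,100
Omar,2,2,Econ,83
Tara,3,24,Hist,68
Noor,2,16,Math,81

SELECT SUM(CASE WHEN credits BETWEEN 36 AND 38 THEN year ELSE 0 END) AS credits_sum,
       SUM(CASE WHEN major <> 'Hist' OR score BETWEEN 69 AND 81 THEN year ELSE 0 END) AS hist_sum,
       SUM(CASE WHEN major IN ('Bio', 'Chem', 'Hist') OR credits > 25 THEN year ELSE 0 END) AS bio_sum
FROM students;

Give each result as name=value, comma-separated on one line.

credits_sum=2, hist_sum=17, bio_sum=22

[credits_sum: credits BETWEEN 36 AND 38]
student=Jude: ✗
student=Hiro: ✗
student=Lena: ✗
student=Bob: ✗
student=Gus: ✗
student=Priya: ✗
student=Kai: ✗
student=Yara: ✗
student=Ines: ✓ → 2
student=Omar: ✗
student=Tara: ✗
student=Noor: ✗
credits_sum = 2
—
[hist_sum: major <> 'Hist' OR score BETWEEN 69 AND 81]
student=Jude: ✓ → 1
student=Hiro: ✗
student=Lena: ✓ → 1
student=Bob: ✓ → 2
student=Gus: ✓ → 2
student=Priya: ✗
student=Kai: ✓ → 3
student=Yara: ✓ → 2
student=Ines: ✓ → 2
student=Omar: ✓ → 2
student=Tara: ✗
student=Noor: ✓ → 2
hist_sum = 1 + 1 + 2 + 2 + 3 + 2 + 2 + 2 + 2 = 17
—
[bio_sum: major IN ('Bio', 'Chem', 'Hist') OR credits > 25]
student=Jude: ✓ → 1
student=Hiro: ✓ → 4
student=Lena: ✗
student=Bob: ✓ → 2
student=Gus: ✓ → 2
student=Priya: ✓ → 3
student=Kai: ✓ → 3
student=Yara: ✓ → 2
student=Ines: ✓ → 2
student=Omar: ✗
student=Tara: ✓ → 3
student=Noor: ✗
bio_sum = 1 + 4 + 2 + 2 + 3 + 3 + 2 + 2 + 3 = 22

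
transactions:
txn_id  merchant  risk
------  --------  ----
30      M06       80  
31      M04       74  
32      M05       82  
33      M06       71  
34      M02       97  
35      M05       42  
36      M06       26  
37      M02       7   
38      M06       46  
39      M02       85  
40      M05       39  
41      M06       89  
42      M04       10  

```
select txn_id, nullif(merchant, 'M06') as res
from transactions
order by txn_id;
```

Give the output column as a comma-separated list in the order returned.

txn_id=30: merchant=M06 vs M06: equal → NULL
txn_id=31: merchant=M04 vs M06: differ → M04
txn_id=32: merchant=M05 vs M06: differ → M05
txn_id=33: merchant=M06 vs M06: equal → NULL
txn_id=34: merchant=M02 vs M06: differ → M02
txn_id=35: merchant=M05 vs M06: differ → M05
txn_id=36: merchant=M06 vs M06: equal → NULL
txn_id=37: merchant=M02 vs M06: differ → M02
txn_id=38: merchant=M06 vs M06: equal → NULL
txn_id=39: merchant=M02 vs M06: differ → M02
txn_id=40: merchant=M05 vs M06: differ → M05
txn_id=41: merchant=M06 vs M06: equal → NULL
txn_id=42: merchant=M04 vs M06: differ → M04

NULL, M04, M05, NULL, M02, M05, NULL, M02, NULL, M02, M05, NULL, M04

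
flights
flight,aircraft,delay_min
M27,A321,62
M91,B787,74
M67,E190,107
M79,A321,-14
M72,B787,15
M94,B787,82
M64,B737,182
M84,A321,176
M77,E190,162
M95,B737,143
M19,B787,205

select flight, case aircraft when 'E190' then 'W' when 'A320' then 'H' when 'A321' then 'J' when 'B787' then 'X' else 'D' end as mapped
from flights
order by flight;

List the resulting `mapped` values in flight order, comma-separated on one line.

X, J, D, W, X, W, J, J, X, X, D

flight=M19: aircraft='B787' → X
flight=M27: aircraft='A321' → J
flight=M64: ELSE → D
flight=M67: aircraft='E190' → W
flight=M72: aircraft='B787' → X
flight=M77: aircraft='E190' → W
flight=M79: aircraft='A321' → J
flight=M84: aircraft='A321' → J
flight=M91: aircraft='B787' → X
flight=M94: aircraft='B787' → X
flight=M95: ELSE → D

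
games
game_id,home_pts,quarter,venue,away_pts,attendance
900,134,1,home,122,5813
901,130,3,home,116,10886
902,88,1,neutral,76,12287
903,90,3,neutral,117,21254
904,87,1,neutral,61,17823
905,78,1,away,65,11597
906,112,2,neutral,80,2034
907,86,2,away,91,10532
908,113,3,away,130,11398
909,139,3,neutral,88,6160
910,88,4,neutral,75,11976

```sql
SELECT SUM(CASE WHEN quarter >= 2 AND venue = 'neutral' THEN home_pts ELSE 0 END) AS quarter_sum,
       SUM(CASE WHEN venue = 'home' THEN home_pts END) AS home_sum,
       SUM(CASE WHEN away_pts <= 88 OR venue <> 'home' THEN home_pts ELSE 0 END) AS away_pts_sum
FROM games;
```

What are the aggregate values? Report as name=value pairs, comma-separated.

[quarter_sum: quarter >= 2 AND venue = 'neutral']
game_id=900: ✗
game_id=901: ✗
game_id=902: ✗
game_id=903: ✓ → 90
game_id=904: ✗
game_id=905: ✗
game_id=906: ✓ → 112
game_id=907: ✗
game_id=908: ✗
game_id=909: ✓ → 139
game_id=910: ✓ → 88
quarter_sum = 90 + 112 + 139 + 88 = 429
—
[home_sum: venue = 'home']
game_id=900: ✓ → 134
game_id=901: ✓ → 130
game_id=902: ✗
game_id=903: ✗
game_id=904: ✗
game_id=905: ✗
game_id=906: ✗
game_id=907: ✗
game_id=908: ✗
game_id=909: ✗
game_id=910: ✗
home_sum = 134 + 130 = 264
—
[away_pts_sum: away_pts <= 88 OR venue <> 'home']
game_id=900: ✗
game_id=901: ✗
game_id=902: ✓ → 88
game_id=903: ✓ → 90
game_id=904: ✓ → 87
game_id=905: ✓ → 78
game_id=906: ✓ → 112
game_id=907: ✓ → 86
game_id=908: ✓ → 113
game_id=909: ✓ → 139
game_id=910: ✓ → 88
away_pts_sum = 88 + 90 + 87 + 78 + 112 + 86 + 113 + 139 + 88 = 881

quarter_sum=429, home_sum=264, away_pts_sum=881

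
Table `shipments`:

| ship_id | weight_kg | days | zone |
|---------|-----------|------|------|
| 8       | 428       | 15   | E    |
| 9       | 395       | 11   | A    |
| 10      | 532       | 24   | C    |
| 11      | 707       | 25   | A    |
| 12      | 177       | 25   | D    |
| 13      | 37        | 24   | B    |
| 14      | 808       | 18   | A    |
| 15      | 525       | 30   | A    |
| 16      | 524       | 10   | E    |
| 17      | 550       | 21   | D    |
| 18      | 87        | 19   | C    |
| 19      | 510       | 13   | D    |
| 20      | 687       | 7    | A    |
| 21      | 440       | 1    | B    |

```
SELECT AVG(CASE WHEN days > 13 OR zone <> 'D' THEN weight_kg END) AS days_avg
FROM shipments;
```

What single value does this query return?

453.6153846154

ship_id=8: ✓ → 428
ship_id=9: ✓ → 395
ship_id=10: ✓ → 532
ship_id=11: ✓ → 707
ship_id=12: ✓ → 177
ship_id=13: ✓ → 37
ship_id=14: ✓ → 808
ship_id=15: ✓ → 525
ship_id=16: ✓ → 524
ship_id=17: ✓ → 550
ship_id=18: ✓ → 87
ship_id=19: ✗
ship_id=20: ✓ → 687
ship_id=21: ✓ → 440
days_avg = (428 + 395 + 532 + 707 + 177 + 37 + 808 + 525 + 524 + 550 + 87 + 687 + 440) / 13 = 453.6153846154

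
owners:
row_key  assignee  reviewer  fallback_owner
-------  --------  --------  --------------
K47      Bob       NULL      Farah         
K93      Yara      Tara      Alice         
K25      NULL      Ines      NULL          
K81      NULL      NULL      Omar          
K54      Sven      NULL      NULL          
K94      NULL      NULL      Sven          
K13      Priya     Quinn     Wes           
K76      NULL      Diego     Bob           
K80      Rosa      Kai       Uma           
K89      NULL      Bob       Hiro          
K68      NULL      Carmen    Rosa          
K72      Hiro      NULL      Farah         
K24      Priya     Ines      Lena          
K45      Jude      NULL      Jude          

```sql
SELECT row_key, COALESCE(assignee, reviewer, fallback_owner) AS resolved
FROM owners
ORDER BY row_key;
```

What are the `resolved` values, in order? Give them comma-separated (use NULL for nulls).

Priya, Priya, Ines, Jude, Bob, Sven, Carmen, Hiro, Diego, Rosa, Omar, Bob, Yara, Sven

row_key=K13: assignee=Priya → Priya
row_key=K24: assignee=Priya → Priya
row_key=K25: assignee=NULL, reviewer=Ines → Ines
row_key=K45: assignee=Jude → Jude
row_key=K47: assignee=Bob → Bob
row_key=K54: assignee=Sven → Sven
row_key=K68: assignee=NULL, reviewer=Carmen → Carmen
row_key=K72: assignee=Hiro → Hiro
row_key=K76: assignee=NULL, reviewer=Diego → Diego
row_key=K80: assignee=Rosa → Rosa
row_key=K81: assignee=NULL, reviewer=NULL, fallback_owner=Omar → Omar
row_key=K89: assignee=NULL, reviewer=Bob → Bob
row_key=K93: assignee=Yara → Yara
row_key=K94: assignee=NULL, reviewer=NULL, fallback_owner=Sven → Sven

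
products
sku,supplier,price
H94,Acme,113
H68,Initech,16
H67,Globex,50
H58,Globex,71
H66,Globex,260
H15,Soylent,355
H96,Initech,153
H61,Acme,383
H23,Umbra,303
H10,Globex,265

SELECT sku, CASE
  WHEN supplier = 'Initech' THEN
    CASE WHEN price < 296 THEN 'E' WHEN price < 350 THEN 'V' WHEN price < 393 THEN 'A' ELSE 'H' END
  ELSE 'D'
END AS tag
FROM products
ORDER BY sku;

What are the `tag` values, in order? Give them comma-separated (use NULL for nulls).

D, D, D, D, D, D, D, E, D, E

sku=H10: supplier='Globex' → outer ELSE → D
sku=H15: supplier='Soylent' → outer ELSE → D
sku=H23: supplier='Umbra' → outer ELSE → D
sku=H58: supplier='Globex' → outer ELSE → D
sku=H61: supplier='Acme' → outer ELSE → D
sku=H66: supplier='Globex' → outer ELSE → D
sku=H67: supplier='Globex' → outer ELSE → D
sku=H68: supplier='Initech' → inner[price < 296] → E
sku=H94: supplier='Acme' → outer ELSE → D
sku=H96: supplier='Initech' → inner[price < 296] → E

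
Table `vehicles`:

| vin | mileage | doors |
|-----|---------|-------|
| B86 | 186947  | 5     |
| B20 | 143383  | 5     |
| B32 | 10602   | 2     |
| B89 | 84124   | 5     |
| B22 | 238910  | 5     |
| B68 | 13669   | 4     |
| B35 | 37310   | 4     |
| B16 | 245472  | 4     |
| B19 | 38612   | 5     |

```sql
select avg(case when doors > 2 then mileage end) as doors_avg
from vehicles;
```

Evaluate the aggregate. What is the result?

123553.375

vin=B86: ✓ → 186947
vin=B20: ✓ → 143383
vin=B32: ✗
vin=B89: ✓ → 84124
vin=B22: ✓ → 238910
vin=B68: ✓ → 13669
vin=B35: ✓ → 37310
vin=B16: ✓ → 245472
vin=B19: ✓ → 38612
doors_avg = (186947 + 143383 + 84124 + 238910 + 13669 + 37310 + 245472 + 38612) / 8 = 123553.375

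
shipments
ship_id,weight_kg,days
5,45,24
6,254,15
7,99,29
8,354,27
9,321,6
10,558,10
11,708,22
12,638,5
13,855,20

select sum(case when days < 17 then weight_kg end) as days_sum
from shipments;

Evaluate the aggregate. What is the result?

1771

ship_id=5: ✗
ship_id=6: ✓ → 254
ship_id=7: ✗
ship_id=8: ✗
ship_id=9: ✓ → 321
ship_id=10: ✓ → 558
ship_id=11: ✗
ship_id=12: ✓ → 638
ship_id=13: ✗
days_sum = 254 + 321 + 558 + 638 = 1771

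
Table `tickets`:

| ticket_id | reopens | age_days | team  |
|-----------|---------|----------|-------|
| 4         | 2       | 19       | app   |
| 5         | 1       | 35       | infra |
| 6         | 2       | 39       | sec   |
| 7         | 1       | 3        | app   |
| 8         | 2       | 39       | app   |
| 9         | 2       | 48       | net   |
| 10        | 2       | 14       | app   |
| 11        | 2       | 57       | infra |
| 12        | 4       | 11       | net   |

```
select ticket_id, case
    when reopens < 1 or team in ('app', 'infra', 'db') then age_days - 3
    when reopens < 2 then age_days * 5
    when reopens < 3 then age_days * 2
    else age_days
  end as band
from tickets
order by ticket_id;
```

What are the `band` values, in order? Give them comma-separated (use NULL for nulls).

16, 32, 78, 0, 36, 96, 11, 54, 11

ticket_id=4: reopens < 1 or team in ('app', 'infra', 'db') → 16
ticket_id=5: reopens < 1 or team in ('app', 'infra', 'db') → 32
ticket_id=6: reopens < 3 → 78
ticket_id=7: reopens < 1 or team in ('app', 'infra', 'db') → 0
ticket_id=8: reopens < 1 or team in ('app', 'infra', 'db') → 36
ticket_id=9: reopens < 3 → 96
ticket_id=10: reopens < 1 or team in ('app', 'infra', 'db') → 11
ticket_id=11: reopens < 1 or team in ('app', 'infra', 'db') → 54
ticket_id=12: ELSE → 11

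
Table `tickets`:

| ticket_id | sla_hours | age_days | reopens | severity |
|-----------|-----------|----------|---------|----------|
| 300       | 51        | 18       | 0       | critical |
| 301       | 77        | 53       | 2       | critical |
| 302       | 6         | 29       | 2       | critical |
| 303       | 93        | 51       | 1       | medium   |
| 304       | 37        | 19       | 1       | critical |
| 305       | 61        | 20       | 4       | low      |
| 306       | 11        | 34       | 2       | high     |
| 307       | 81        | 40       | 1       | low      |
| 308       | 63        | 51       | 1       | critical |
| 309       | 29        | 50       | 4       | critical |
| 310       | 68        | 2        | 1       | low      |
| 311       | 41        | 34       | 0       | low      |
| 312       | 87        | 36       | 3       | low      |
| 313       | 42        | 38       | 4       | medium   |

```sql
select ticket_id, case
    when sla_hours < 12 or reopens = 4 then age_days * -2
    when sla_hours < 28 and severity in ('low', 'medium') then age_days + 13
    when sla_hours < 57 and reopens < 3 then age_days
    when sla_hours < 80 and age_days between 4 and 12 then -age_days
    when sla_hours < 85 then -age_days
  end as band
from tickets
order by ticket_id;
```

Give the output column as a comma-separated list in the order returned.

ticket_id=300: sla_hours < 57 and reopens < 3 → 18
ticket_id=301: sla_hours < 85 → -53
ticket_id=302: sla_hours < 12 or reopens = 4 → -58
ticket_id=303: (no match → NULL) → NULL
ticket_id=304: sla_hours < 57 and reopens < 3 → 19
ticket_id=305: sla_hours < 12 or reopens = 4 → -40
ticket_id=306: sla_hours < 12 or reopens = 4 → -68
ticket_id=307: sla_hours < 85 → -40
ticket_id=308: sla_hours < 85 → -51
ticket_id=309: sla_hours < 12 or reopens = 4 → -100
ticket_id=310: sla_hours < 85 → -2
ticket_id=311: sla_hours < 57 and reopens < 3 → 34
ticket_id=312: (no match → NULL) → NULL
ticket_id=313: sla_hours < 12 or reopens = 4 → -76

18, -53, -58, NULL, 19, -40, -68, -40, -51, -100, -2, 34, NULL, -76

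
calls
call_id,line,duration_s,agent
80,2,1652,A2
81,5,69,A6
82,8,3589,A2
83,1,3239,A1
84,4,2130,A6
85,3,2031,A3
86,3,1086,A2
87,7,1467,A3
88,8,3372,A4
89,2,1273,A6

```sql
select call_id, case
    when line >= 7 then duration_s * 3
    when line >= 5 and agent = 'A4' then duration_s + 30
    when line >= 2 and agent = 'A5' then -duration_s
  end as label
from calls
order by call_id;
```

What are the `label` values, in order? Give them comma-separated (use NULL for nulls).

NULL, NULL, 10767, NULL, NULL, NULL, NULL, 4401, 10116, NULL

call_id=80: (no match → NULL) → NULL
call_id=81: (no match → NULL) → NULL
call_id=82: line >= 7 → 10767
call_id=83: (no match → NULL) → NULL
call_id=84: (no match → NULL) → NULL
call_id=85: (no match → NULL) → NULL
call_id=86: (no match → NULL) → NULL
call_id=87: line >= 7 → 4401
call_id=88: line >= 7 → 10116
call_id=89: (no match → NULL) → NULL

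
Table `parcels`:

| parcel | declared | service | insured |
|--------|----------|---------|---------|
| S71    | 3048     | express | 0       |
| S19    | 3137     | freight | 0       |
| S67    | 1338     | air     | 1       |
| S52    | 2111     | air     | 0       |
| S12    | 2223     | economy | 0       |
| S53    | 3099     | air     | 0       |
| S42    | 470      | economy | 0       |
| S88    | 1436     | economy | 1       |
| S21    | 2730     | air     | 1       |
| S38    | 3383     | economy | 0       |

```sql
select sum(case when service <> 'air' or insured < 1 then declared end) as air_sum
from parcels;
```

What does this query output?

parcel=S71: ✓ → 3048
parcel=S19: ✓ → 3137
parcel=S67: ✗
parcel=S52: ✓ → 2111
parcel=S12: ✓ → 2223
parcel=S53: ✓ → 3099
parcel=S42: ✓ → 470
parcel=S88: ✓ → 1436
parcel=S21: ✗
parcel=S38: ✓ → 3383
air_sum = 3048 + 3137 + 2111 + 2223 + 3099 + 470 + 1436 + 3383 = 18907

18907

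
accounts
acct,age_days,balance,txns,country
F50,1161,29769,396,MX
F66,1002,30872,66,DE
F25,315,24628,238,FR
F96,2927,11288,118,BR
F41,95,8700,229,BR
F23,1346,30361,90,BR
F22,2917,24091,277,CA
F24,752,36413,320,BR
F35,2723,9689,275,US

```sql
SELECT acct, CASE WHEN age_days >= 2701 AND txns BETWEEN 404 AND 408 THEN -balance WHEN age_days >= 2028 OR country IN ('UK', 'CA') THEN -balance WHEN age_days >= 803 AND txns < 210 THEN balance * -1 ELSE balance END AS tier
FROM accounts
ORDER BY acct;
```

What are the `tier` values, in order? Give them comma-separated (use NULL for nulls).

-24091, -30361, 36413, 24628, -9689, 8700, 29769, -30872, -11288

acct=F22: age_days >= 2028 OR country IN ('UK', 'CA') → -24091
acct=F23: age_days >= 803 AND txns < 210 → -30361
acct=F24: ELSE → 36413
acct=F25: ELSE → 24628
acct=F35: age_days >= 2028 OR country IN ('UK', 'CA') → -9689
acct=F41: ELSE → 8700
acct=F50: ELSE → 29769
acct=F66: age_days >= 803 AND txns < 210 → -30872
acct=F96: age_days >= 2028 OR country IN ('UK', 'CA') → -11288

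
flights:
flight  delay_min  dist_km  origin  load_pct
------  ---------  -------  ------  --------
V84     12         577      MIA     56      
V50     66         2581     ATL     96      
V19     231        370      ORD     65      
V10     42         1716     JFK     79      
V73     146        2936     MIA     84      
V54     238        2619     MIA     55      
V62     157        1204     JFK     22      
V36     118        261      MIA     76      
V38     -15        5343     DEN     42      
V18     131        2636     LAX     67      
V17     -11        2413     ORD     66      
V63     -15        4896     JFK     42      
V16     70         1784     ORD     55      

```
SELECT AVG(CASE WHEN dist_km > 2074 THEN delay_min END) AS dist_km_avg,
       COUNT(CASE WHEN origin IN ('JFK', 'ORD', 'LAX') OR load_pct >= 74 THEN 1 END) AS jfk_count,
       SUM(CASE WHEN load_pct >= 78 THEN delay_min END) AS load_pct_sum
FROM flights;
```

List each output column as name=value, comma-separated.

[dist_km_avg: dist_km > 2074]
flight=V84: ✗
flight=V50: ✓ → 66
flight=V19: ✗
flight=V10: ✗
flight=V73: ✓ → 146
flight=V54: ✓ → 238
flight=V62: ✗
flight=V36: ✗
flight=V38: ✓ → -15
flight=V18: ✓ → 131
flight=V17: ✓ → -11
flight=V63: ✓ → -15
flight=V16: ✗
dist_km_avg = (66 + 146 + 238 + -15 + 131 + -11 + -15) / 7 = 77.1428571429
—
[jfk_count: origin IN ('JFK', 'ORD', 'LAX') OR load_pct >= 74]
flight=V84: ✗
flight=V50: ✓ → 1
flight=V19: ✓ → 1
flight=V10: ✓ → 1
flight=V73: ✓ → 1
flight=V54: ✗
flight=V62: ✓ → 1
flight=V36: ✓ → 1
flight=V38: ✗
flight=V18: ✓ → 1
flight=V17: ✓ → 1
flight=V63: ✓ → 1
flight=V16: ✓ → 1
jfk_count = COUNT(1, 1, 1, 1, 1, 1, 1, 1, 1, 1) = 10
—
[load_pct_sum: load_pct >= 78]
flight=V84: ✗
flight=V50: ✓ → 66
flight=V19: ✗
flight=V10: ✓ → 42
flight=V73: ✓ → 146
flight=V54: ✗
flight=V62: ✗
flight=V36: ✗
flight=V38: ✗
flight=V18: ✗
flight=V17: ✗
flight=V63: ✗
flight=V16: ✗
load_pct_sum = 66 + 42 + 146 = 254

dist_km_avg=77.1428571429, jfk_count=10, load_pct_sum=254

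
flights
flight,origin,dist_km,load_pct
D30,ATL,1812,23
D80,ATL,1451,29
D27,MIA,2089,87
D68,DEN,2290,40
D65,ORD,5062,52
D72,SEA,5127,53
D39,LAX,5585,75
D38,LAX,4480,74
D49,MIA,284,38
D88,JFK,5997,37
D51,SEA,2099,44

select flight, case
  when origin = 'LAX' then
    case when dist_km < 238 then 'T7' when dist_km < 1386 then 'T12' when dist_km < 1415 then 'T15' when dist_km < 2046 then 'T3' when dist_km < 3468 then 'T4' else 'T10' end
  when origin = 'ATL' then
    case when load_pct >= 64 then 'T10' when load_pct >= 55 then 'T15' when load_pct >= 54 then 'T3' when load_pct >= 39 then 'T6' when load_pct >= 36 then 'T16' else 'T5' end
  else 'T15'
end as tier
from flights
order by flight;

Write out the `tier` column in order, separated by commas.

flight=D27: origin='MIA' → outer ELSE → T15
flight=D30: origin='ATL' → inner[ELSE] → T5
flight=D38: origin='LAX' → inner[ELSE] → T10
flight=D39: origin='LAX' → inner[ELSE] → T10
flight=D49: origin='MIA' → outer ELSE → T15
flight=D51: origin='SEA' → outer ELSE → T15
flight=D65: origin='ORD' → outer ELSE → T15
flight=D68: origin='DEN' → outer ELSE → T15
flight=D72: origin='SEA' → outer ELSE → T15
flight=D80: origin='ATL' → inner[ELSE] → T5
flight=D88: origin='JFK' → outer ELSE → T15

T15, T5, T10, T10, T15, T15, T15, T15, T15, T5, T15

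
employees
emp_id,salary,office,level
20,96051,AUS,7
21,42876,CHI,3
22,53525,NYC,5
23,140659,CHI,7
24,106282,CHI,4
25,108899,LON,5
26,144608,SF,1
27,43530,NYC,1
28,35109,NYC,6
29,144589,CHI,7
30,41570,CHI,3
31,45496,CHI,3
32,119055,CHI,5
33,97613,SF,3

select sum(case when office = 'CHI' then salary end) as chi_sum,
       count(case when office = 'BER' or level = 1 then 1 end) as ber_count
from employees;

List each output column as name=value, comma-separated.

chi_sum=640527, ber_count=2

[chi_sum: office = 'CHI']
emp_id=20: ✗
emp_id=21: ✓ → 42876
emp_id=22: ✗
emp_id=23: ✓ → 140659
emp_id=24: ✓ → 106282
emp_id=25: ✗
emp_id=26: ✗
emp_id=27: ✗
emp_id=28: ✗
emp_id=29: ✓ → 144589
emp_id=30: ✓ → 41570
emp_id=31: ✓ → 45496
emp_id=32: ✓ → 119055
emp_id=33: ✗
chi_sum = 42876 + 140659 + 106282 + 144589 + 41570 + 45496 + 119055 = 640527
—
[ber_count: office = 'BER' or level = 1]
emp_id=20: ✗
emp_id=21: ✗
emp_id=22: ✗
emp_id=23: ✗
emp_id=24: ✗
emp_id=25: ✗
emp_id=26: ✓ → 1
emp_id=27: ✓ → 1
emp_id=28: ✗
emp_id=29: ✗
emp_id=30: ✗
emp_id=31: ✗
emp_id=32: ✗
emp_id=33: ✗
ber_count = COUNT(1, 1) = 2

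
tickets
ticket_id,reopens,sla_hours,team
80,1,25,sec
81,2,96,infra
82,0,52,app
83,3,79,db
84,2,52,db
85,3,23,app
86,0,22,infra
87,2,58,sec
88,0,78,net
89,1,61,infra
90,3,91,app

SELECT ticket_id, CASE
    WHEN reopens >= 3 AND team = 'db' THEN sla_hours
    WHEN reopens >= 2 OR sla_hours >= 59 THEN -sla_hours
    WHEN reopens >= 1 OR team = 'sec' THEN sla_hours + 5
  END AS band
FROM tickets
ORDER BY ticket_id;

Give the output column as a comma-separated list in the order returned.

30, -96, NULL, 79, -52, -23, NULL, -58, -78, -61, -91

ticket_id=80: reopens >= 1 OR team = 'sec' → 30
ticket_id=81: reopens >= 2 OR sla_hours >= 59 → -96
ticket_id=82: (no match → NULL) → NULL
ticket_id=83: reopens >= 3 AND team = 'db' → 79
ticket_id=84: reopens >= 2 OR sla_hours >= 59 → -52
ticket_id=85: reopens >= 2 OR sla_hours >= 59 → -23
ticket_id=86: (no match → NULL) → NULL
ticket_id=87: reopens >= 2 OR sla_hours >= 59 → -58
ticket_id=88: reopens >= 2 OR sla_hours >= 59 → -78
ticket_id=89: reopens >= 2 OR sla_hours >= 59 → -61
ticket_id=90: reopens >= 2 OR sla_hours >= 59 → -91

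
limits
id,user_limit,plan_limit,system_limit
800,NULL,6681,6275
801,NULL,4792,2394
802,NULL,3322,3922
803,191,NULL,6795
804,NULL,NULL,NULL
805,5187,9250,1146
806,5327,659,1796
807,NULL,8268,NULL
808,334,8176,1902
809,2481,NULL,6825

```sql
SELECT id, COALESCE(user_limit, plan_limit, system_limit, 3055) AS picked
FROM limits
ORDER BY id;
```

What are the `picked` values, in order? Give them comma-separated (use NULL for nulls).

6681, 4792, 3322, 191, 3055, 5187, 5327, 8268, 334, 2481

id=800: user_limit=NULL, plan_limit=6681 → 6681
id=801: user_limit=NULL, plan_limit=4792 → 4792
id=802: user_limit=NULL, plan_limit=3322 → 3322
id=803: user_limit=191 → 191
id=804: user_limit=NULL, plan_limit=NULL, system_limit=NULL, → literal 3055 → 3055
id=805: user_limit=5187 → 5187
id=806: user_limit=5327 → 5327
id=807: user_limit=NULL, plan_limit=8268 → 8268
id=808: user_limit=334 → 334
id=809: user_limit=2481 → 2481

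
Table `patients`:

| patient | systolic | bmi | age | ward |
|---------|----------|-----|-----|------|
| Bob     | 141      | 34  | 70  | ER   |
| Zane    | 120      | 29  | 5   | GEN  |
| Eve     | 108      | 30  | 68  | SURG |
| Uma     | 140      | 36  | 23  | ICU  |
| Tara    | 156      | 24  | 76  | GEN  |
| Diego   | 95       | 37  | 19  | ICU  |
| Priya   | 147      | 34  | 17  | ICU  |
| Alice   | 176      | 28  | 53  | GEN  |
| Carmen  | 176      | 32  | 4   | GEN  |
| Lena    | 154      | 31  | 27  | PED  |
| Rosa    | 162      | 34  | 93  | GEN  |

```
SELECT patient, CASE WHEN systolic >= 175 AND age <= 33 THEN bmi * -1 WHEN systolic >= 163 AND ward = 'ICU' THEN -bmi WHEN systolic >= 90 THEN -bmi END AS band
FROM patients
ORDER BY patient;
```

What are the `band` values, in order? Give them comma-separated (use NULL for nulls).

patient=Alice: systolic >= 90 → -28
patient=Bob: systolic >= 90 → -34
patient=Carmen: systolic >= 175 AND age <= 33 → -32
patient=Diego: systolic >= 90 → -37
patient=Eve: systolic >= 90 → -30
patient=Lena: systolic >= 90 → -31
patient=Priya: systolic >= 90 → -34
patient=Rosa: systolic >= 90 → -34
patient=Tara: systolic >= 90 → -24
patient=Uma: systolic >= 90 → -36
patient=Zane: systolic >= 90 → -29

-28, -34, -32, -37, -30, -31, -34, -34, -24, -36, -29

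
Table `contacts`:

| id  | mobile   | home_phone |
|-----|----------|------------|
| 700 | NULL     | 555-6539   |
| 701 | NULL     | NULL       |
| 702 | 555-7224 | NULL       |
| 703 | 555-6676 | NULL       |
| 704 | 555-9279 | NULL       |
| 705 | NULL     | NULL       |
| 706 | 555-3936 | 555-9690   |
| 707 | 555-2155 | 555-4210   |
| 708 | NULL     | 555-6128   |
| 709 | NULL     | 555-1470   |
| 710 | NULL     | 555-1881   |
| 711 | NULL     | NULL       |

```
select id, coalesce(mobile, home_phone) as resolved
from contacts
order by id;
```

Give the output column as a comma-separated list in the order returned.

id=700: mobile=NULL, home_phone=555-6539 → 555-6539
id=701: mobile=NULL, home_phone=NULL (all NULL) → NULL
id=702: mobile=555-7224 → 555-7224
id=703: mobile=555-6676 → 555-6676
id=704: mobile=555-9279 → 555-9279
id=705: mobile=NULL, home_phone=NULL (all NULL) → NULL
id=706: mobile=555-3936 → 555-3936
id=707: mobile=555-2155 → 555-2155
id=708: mobile=NULL, home_phone=555-6128 → 555-6128
id=709: mobile=NULL, home_phone=555-1470 → 555-1470
id=710: mobile=NULL, home_phone=555-1881 → 555-1881
id=711: mobile=NULL, home_phone=NULL (all NULL) → NULL

555-6539, NULL, 555-7224, 555-6676, 555-9279, NULL, 555-3936, 555-2155, 555-6128, 555-1470, 555-1881, NULL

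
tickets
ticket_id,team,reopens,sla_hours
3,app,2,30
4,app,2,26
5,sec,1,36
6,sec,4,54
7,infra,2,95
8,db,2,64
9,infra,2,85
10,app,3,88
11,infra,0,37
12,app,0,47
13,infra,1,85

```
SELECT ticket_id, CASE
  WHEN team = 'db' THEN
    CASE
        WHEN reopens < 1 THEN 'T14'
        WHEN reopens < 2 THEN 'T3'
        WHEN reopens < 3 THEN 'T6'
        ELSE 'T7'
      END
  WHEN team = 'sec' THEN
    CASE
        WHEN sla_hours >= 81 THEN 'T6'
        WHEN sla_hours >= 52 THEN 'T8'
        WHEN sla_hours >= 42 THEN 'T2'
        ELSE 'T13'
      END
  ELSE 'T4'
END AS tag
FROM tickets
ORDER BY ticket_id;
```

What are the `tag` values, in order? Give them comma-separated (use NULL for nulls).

T4, T4, T13, T8, T4, T6, T4, T4, T4, T4, T4

ticket_id=3: team='app' → outer ELSE → T4
ticket_id=4: team='app' → outer ELSE → T4
ticket_id=5: team='sec' → inner[ELSE] → T13
ticket_id=6: team='sec' → inner[sla_hours >= 52] → T8
ticket_id=7: team='infra' → outer ELSE → T4
ticket_id=8: team='db' → inner[reopens < 3] → T6
ticket_id=9: team='infra' → outer ELSE → T4
ticket_id=10: team='app' → outer ELSE → T4
ticket_id=11: team='infra' → outer ELSE → T4
ticket_id=12: team='app' → outer ELSE → T4
ticket_id=13: team='infra' → outer ELSE → T4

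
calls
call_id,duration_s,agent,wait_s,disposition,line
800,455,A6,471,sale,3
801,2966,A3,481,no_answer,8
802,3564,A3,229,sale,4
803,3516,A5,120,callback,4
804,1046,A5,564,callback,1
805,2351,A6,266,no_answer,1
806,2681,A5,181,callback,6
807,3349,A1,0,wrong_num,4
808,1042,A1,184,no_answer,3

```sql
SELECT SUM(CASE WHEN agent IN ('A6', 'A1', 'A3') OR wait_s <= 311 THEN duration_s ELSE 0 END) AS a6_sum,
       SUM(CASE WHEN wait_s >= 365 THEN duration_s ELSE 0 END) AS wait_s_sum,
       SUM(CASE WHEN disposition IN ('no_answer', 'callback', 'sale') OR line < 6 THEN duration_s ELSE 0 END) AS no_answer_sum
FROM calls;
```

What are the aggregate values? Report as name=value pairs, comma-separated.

a6_sum=19924, wait_s_sum=4467, no_answer_sum=20970

[a6_sum: agent IN ('A6', 'A1', 'A3') OR wait_s <= 311]
call_id=800: ✓ → 455
call_id=801: ✓ → 2966
call_id=802: ✓ → 3564
call_id=803: ✓ → 3516
call_id=804: ✗
call_id=805: ✓ → 2351
call_id=806: ✓ → 2681
call_id=807: ✓ → 3349
call_id=808: ✓ → 1042
a6_sum = 455 + 2966 + 3564 + 3516 + 2351 + 2681 + 3349 + 1042 = 19924
—
[wait_s_sum: wait_s >= 365]
call_id=800: ✓ → 455
call_id=801: ✓ → 2966
call_id=802: ✗
call_id=803: ✗
call_id=804: ✓ → 1046
call_id=805: ✗
call_id=806: ✗
call_id=807: ✗
call_id=808: ✗
wait_s_sum = 455 + 2966 + 1046 = 4467
—
[no_answer_sum: disposition IN ('no_answer', 'callback', 'sale') OR line < 6]
call_id=800: ✓ → 455
call_id=801: ✓ → 2966
call_id=802: ✓ → 3564
call_id=803: ✓ → 3516
call_id=804: ✓ → 1046
call_id=805: ✓ → 2351
call_id=806: ✓ → 2681
call_id=807: ✓ → 3349
call_id=808: ✓ → 1042
no_answer_sum = 455 + 2966 + 3564 + 3516 + 1046 + 2351 + 2681 + 3349 + 1042 = 20970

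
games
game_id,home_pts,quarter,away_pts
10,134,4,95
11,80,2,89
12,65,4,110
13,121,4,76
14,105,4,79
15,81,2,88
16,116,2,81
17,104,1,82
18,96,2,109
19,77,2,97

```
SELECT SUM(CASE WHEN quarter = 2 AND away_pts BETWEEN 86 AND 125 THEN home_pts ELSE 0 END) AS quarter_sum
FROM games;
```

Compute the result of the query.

game_id=10: ✗
game_id=11: ✓ → 80
game_id=12: ✗
game_id=13: ✗
game_id=14: ✗
game_id=15: ✓ → 81
game_id=16: ✗
game_id=17: ✗
game_id=18: ✓ → 96
game_id=19: ✓ → 77
quarter_sum = 80 + 81 + 96 + 77 = 334

334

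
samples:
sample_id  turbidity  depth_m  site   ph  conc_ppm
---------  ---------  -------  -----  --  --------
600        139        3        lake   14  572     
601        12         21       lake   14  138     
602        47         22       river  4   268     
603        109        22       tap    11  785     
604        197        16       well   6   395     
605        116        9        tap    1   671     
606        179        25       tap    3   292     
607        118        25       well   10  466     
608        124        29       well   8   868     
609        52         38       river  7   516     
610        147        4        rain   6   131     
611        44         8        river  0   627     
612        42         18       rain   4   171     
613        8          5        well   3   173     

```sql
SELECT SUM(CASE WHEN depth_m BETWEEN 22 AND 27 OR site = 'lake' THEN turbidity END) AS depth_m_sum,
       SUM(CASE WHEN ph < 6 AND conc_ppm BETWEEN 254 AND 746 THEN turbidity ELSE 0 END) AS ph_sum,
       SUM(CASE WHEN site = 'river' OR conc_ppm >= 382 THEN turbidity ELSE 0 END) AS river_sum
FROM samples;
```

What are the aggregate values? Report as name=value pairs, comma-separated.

[depth_m_sum: depth_m BETWEEN 22 AND 27 OR site = 'lake']
sample_id=600: ✓ → 139
sample_id=601: ✓ → 12
sample_id=602: ✓ → 47
sample_id=603: ✓ → 109
sample_id=604: ✗
sample_id=605: ✗
sample_id=606: ✓ → 179
sample_id=607: ✓ → 118
sample_id=608: ✗
sample_id=609: ✗
sample_id=610: ✗
sample_id=611: ✗
sample_id=612: ✗
sample_id=613: ✗
depth_m_sum = 139 + 12 + 47 + 109 + 179 + 118 = 604
—
[ph_sum: ph < 6 AND conc_ppm BETWEEN 254 AND 746]
sample_id=600: ✗
sample_id=601: ✗
sample_id=602: ✓ → 47
sample_id=603: ✗
sample_id=604: ✗
sample_id=605: ✓ → 116
sample_id=606: ✓ → 179
sample_id=607: ✗
sample_id=608: ✗
sample_id=609: ✗
sample_id=610: ✗
sample_id=611: ✓ → 44
sample_id=612: ✗
sample_id=613: ✗
ph_sum = 47 + 116 + 179 + 44 = 386
—
[river_sum: site = 'river' OR conc_ppm >= 382]
sample_id=600: ✓ → 139
sample_id=601: ✗
sample_id=602: ✓ → 47
sample_id=603: ✓ → 109
sample_id=604: ✓ → 197
sample_id=605: ✓ → 116
sample_id=606: ✗
sample_id=607: ✓ → 118
sample_id=608: ✓ → 124
sample_id=609: ✓ → 52
sample_id=610: ✗
sample_id=611: ✓ → 44
sample_id=612: ✗
sample_id=613: ✗
river_sum = 139 + 47 + 109 + 197 + 116 + 118 + 124 + 52 + 44 = 946

depth_m_sum=604, ph_sum=386, river_sum=946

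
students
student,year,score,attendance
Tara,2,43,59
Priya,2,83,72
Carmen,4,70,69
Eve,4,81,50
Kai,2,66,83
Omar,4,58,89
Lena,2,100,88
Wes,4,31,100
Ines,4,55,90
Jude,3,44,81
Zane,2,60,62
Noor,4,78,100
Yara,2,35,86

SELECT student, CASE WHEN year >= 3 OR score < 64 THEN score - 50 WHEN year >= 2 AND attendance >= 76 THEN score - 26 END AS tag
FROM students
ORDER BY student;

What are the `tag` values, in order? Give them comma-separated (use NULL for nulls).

20, 31, 5, -6, 40, 74, 28, 8, NULL, -7, -19, -15, 10

student=Carmen: year >= 3 OR score < 64 → 20
student=Eve: year >= 3 OR score < 64 → 31
student=Ines: year >= 3 OR score < 64 → 5
student=Jude: year >= 3 OR score < 64 → -6
student=Kai: year >= 2 AND attendance >= 76 → 40
student=Lena: year >= 2 AND attendance >= 76 → 74
student=Noor: year >= 3 OR score < 64 → 28
student=Omar: year >= 3 OR score < 64 → 8
student=Priya: (no match → NULL) → NULL
student=Tara: year >= 3 OR score < 64 → -7
student=Wes: year >= 3 OR score < 64 → -19
student=Yara: year >= 3 OR score < 64 → -15
student=Zane: year >= 3 OR score < 64 → 10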